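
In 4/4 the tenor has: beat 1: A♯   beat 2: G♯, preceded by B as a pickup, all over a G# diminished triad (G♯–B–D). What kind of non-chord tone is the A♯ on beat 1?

The harmony at that moment is G♯ diminished triad (G♯, B, D); A♯ is not a chord tone.
It is approached by step down from B and left by step down to G♯.
Step in, step out in the same direction — a passing tone.

Passing tone.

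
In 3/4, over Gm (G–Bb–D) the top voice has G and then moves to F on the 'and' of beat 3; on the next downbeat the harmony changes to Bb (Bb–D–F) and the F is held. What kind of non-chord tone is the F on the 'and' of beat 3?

The harmony at that moment is G minor triad (G, Bb, D); F is not a chord tone.
It is approached by step down from G and then sustained as the same pitch into the next harmony.
Arriving early and becoming a chord tone when the harmony changes — an anticipation.

Anticipation.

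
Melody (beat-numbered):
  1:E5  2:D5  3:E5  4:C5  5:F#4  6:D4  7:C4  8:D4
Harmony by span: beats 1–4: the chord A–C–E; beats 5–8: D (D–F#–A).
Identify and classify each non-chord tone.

D5 (beat 2) — neighbor tone; C4 (beat 7) — neighbor tone.

The harmony at that moment is A minor triad (A, C, E); D5 is not a chord tone.
It is approached by step down from E5 and left by step up to E5.
Step away and step back to the same note — a neighbor tone (lower neighbor).
The harmony at that moment is D major triad (D, F#, A); C4 is not a chord tone.
It is approached by step down from D4 and left by step up to D4.
Step away and step back to the same note — a neighbor tone (lower neighbor).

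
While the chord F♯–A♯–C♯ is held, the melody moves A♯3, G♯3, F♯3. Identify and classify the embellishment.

The harmony at that moment is F♯ major triad (F♯, A♯, C♯); G♯3 is not a chord tone.
It is approached by step down from A♯3 and left by step down to F♯3.
Step in, step out in the same direction — a passing tone.

G♯3 is a passing tone.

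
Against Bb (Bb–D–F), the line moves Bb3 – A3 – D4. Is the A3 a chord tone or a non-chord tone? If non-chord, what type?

The harmony at that moment is Bb major triad (Bb, D, F); A3 is not a chord tone.
It is approached by step down from Bb3 and left by leap up to D4.
Step in, leap out — an escape tone.

Non-chord tone — an escape tone.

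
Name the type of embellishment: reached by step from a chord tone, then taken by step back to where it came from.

Neighbor tone.

Approach: by step. Departure: by step in the opposite direction, back to the starting pitch.
Stepwise on both sides but reversing to return to the same chord tone — a neighbor tone. (Had it continued onward in the same direction it would be a passing tone instead.)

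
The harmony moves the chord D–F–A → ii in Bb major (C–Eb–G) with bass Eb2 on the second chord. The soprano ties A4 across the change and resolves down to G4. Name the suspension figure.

At the second chord the bass is Eb2. The suspended A4 lies a fourth above the bass; after resolving down by step to G4, the interval above the bass becomes a third.
Suspension figures are named by those two intervals: 4–3.

4–3 suspension.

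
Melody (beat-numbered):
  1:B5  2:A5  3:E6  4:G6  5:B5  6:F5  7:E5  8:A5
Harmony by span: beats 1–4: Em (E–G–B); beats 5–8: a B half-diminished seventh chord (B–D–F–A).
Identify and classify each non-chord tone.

A5 (beat 2) — escape tone; E5 (beat 7) — escape tone.

The harmony at that moment is E minor triad (E, G, B); A5 is not a chord tone.
It is approached by step down from B5 and left by leap up to E6.
Step in, leap out — an escape tone.
The harmony at that moment is B half-diminished seventh chord (B, D, F, A); E5 is not a chord tone.
It is approached by step down from F5 and left by leap up to A5.
Step in, leap out — an escape tone.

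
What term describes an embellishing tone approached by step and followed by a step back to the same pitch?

Approach: by step. Departure: by step in the opposite direction, back to the starting pitch.
Stepwise on both sides but reversing to return to the same chord tone — a neighbor tone. (Had it continued onward in the same direction it would be a passing tone instead.)

Neighbor tone.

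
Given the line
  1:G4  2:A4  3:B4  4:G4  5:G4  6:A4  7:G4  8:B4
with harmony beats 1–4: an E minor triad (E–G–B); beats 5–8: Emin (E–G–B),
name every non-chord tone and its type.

The harmony at that moment is E minor triad (E, G, B); A4 is not a chord tone.
It is approached by step up from G4 and left by step up to B4.
Step in, step out in the same direction — a passing tone.
The harmony at that moment is E minor triad (E, G, B); A4 is not a chord tone.
It is approached by step up from G4 and left by step down to G4.
Step away and step back to the same note — a neighbor tone (upper neighbor).

A4 (beat 2) — passing tone; A4 (beat 6) — neighbor tone.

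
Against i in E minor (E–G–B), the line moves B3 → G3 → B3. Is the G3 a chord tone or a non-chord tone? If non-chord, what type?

Chord tone (the third of E minor triad).

E minor triad contains E, G, B; G is the third, so it is a chord tone.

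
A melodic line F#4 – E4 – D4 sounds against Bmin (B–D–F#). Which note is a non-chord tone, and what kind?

The harmony at that moment is B minor triad (B, D, F#); E4 is not a chord tone.
It is approached by step down from F#4 and left by step down to D4.
Step in, step out in the same direction — a passing tone.

E4 is a passing tone.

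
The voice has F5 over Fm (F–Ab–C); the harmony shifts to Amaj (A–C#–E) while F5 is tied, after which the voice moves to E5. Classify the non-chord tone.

F5 is a suspension.

The harmony at that moment is A major triad (A, C#, E); F5 is not a chord tone.
It is held over (the same pitch as the preceding F5) and left by step down to E5.
Held over from the previous chord and resolving down by step — a suspension.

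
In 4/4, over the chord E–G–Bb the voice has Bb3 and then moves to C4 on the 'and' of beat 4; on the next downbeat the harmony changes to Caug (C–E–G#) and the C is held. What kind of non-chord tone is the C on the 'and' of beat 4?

The harmony at that moment is E diminished triad (E, G, Bb); C4 is not a chord tone.
It is approached by step up from Bb3 and then sustained as the same pitch into the next harmony.
Arriving early and becoming a chord tone when the harmony changes — an anticipation.

Anticipation.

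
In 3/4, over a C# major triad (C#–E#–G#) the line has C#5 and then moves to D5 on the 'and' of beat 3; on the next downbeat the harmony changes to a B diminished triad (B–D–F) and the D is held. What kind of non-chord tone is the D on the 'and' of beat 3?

Anticipation.

The harmony at that moment is C# major triad (C#, E#, G#); D5 is not a chord tone.
It is approached by step up from C#5 and then sustained as the same pitch into the next harmony.
Arriving early and becoming a chord tone when the harmony changes — an anticipation.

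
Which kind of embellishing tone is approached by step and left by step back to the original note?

Approach: by step. Departure: by step in the opposite direction, back to the starting pitch.
Stepwise on both sides but reversing to return to the same chord tone — a neighbor tone. (Had it continued onward in the same direction it would be a passing tone instead.)

Neighbor tone.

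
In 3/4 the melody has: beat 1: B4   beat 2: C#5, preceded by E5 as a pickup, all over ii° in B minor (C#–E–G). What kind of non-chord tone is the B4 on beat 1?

The harmony at that moment is C# diminished triad (C#, E, G); B4 is not a chord tone.
It is approached by leap down from E5 and left by step up to C#5.
Leap in, step out, metrically accented — an appoggiatura.

Appoggiatura.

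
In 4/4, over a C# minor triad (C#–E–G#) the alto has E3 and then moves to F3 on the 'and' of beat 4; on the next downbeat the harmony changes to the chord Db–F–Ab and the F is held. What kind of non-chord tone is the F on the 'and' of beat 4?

Anticipation.

The harmony at that moment is C# minor triad (C#, E, G#); F3 is not a chord tone.
It is approached by step up from E3 and then sustained as the same pitch into the next harmony.
Arriving early and becoming a chord tone when the harmony changes — an anticipation.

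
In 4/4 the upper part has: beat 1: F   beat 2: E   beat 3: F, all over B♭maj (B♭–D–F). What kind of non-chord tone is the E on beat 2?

The harmony at that moment is B♭ major triad (B♭, D, F); E is not a chord tone.
It is approached by step down from F and left by step up to F.
Step away and step back to the same note — a neighbor tone (lower neighbor).

Lower neighbor tone.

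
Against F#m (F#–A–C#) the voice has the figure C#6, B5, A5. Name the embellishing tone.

The harmony at that moment is F# minor triad (F#, A, C#); B5 is not a chord tone.
It is approached by step down from C#6 and left by step down to A5.
Step in, step out in the same direction — a passing tone.

B5 is a passing tone.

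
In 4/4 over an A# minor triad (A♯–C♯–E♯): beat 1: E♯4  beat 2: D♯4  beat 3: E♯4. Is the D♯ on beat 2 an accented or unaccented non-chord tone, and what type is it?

The harmony at that moment is A♯ minor triad (A♯, C♯, E♯); D♯4 is not a chord tone.
It is approached by step down from E♯4 and left by step up to E♯4.
Step away and step back to the same note — a neighbor tone (lower neighbor).
It falls on a weak beat, so it is unaccented.

Unaccented neighbor tone.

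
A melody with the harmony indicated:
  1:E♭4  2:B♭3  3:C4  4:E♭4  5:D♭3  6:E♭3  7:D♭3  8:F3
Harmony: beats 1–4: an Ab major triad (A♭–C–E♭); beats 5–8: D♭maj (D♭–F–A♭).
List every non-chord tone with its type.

The harmony at that moment is A♭ major triad (A♭, C, E♭); B♭3 is not a chord tone.
It is approached by leap down from E♭4 and left by step up to C4.
Leap in, step out — an appoggiatura.
The harmony at that moment is D♭ major triad (D♭, F, A♭); E♭3 is not a chord tone.
It is approached by step up from D♭3 and left by step down to D♭3.
Step away and step back to the same note — a neighbor tone (upper neighbor).

B♭3 (beat 2) — appoggiatura; E♭3 (beat 6) — neighbor tone.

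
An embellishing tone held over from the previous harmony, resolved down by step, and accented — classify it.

Suspension.

Approach: by preparation — the pitch is first a chord tone, then held (tied or repeated) while the harmony changes under it. Departure: down by step. Metric position: strong.
A prepared dissonance that resolves downward by step — a suspension. (The same figure resolving upward would be a retardation.)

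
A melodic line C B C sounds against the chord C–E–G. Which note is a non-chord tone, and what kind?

The harmony at that moment is C major triad (C, E, G); B is not a chord tone.
It is approached by step down from C and left by step up to C.
Step away and step back to the same note — a neighbor tone (lower neighbor).

B is a neighbor tone.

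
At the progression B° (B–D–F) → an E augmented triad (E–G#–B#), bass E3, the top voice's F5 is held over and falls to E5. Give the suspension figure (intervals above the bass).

At the second chord the bass is E3. The suspended F5 lies a ninth above the bass; after resolving down by step to E5, the interval above the bass becomes an octave.
Suspension figures are named by those two intervals: 9–8.

9–8 suspension.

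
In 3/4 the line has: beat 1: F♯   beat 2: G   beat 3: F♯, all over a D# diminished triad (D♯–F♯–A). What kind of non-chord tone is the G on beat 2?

The harmony at that moment is D♯ diminished triad (D♯, F♯, A); G is not a chord tone.
It is approached by step up from F♯ and left by step down to F♯.
Step away and step back to the same note — a neighbor tone (upper neighbor).

Upper neighbor tone.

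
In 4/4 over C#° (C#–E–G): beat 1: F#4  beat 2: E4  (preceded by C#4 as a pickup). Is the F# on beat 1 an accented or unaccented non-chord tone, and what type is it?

Accented appoggiatura.

The harmony at that moment is C# diminished triad (C#, E, G); F#4 is not a chord tone.
It is approached by leap up from C#4 and left by step down to E4.
Leap in, step out — an appoggiatura.
It falls on the downbeat, so it is accented.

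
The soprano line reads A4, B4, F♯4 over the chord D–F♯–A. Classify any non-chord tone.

The harmony at that moment is D major triad (D, F♯, A); B4 is not a chord tone.
It is approached by step up from A4 and left by leap down to F♯4.
Step in, leap out — an escape tone.

B4 is an escape tone.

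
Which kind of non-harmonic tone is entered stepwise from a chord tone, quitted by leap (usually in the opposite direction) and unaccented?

Escape tone.

Approach: by step. Departure: by leap. Metric position: weak.
Step in, leap out, from a weak position — an escape tone (échappée). (It is the mirror image of the appoggiatura, which leaps in and steps out on a strong beat.)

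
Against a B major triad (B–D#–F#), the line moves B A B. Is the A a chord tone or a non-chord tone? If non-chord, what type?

Non-chord tone — a neighbor tone.

The harmony at that moment is B major triad (B, D#, F#); A is not a chord tone.
It is approached by step down from B and left by step up to B.
Step away and step back to the same note — a neighbor tone (lower neighbor).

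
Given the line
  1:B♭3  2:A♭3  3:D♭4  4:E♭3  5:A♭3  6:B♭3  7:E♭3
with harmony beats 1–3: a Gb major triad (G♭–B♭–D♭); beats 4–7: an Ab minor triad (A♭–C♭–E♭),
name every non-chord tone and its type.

A♭3 (beat 2) — escape tone; B♭3 (beat 6) — escape tone.

The harmony at that moment is G♭ major triad (G♭, B♭, D♭); A♭3 is not a chord tone.
It is approached by step down from B♭3 and left by leap up to D♭4.
Step in, leap out — an escape tone.
The harmony at that moment is A♭ minor triad (A♭, C♭, E♭); B♭3 is not a chord tone.
It is approached by step up from A♭3 and left by leap down to E♭3.
Step in, leap out — an escape tone.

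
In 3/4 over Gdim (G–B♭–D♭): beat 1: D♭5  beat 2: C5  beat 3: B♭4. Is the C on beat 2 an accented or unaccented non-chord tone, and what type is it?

The harmony at that moment is G diminished triad (G, B♭, D♭); C5 is not a chord tone.
It is approached by step down from D♭5 and left by step down to B♭4.
Step in, step out in the same direction — a passing tone.
It falls on a weak beat, so it is unaccented.

Unaccented passing tone.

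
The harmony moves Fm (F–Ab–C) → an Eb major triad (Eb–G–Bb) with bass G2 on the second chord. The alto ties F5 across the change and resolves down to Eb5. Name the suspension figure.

At the second chord the bass is G2. The suspended F5 lies a seventh above the bass; after resolving down by step to Eb5, the interval above the bass becomes a sixth.
Suspension figures are named by those two intervals: 7–6.

7–6 suspension.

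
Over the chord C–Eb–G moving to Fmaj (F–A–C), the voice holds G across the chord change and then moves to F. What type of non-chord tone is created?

G is a suspension.

The harmony at that moment is F major triad (F, A, C); G is not a chord tone.
It is held over (the same pitch as the preceding G) and left by step down to F.
Held over from the previous chord and resolving down by step — a suspension.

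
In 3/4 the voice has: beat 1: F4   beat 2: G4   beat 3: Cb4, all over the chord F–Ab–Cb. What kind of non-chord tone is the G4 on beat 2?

The harmony at that moment is F diminished triad (F, Ab, Cb); G4 is not a chord tone.
It is approached by step up from F4 and left by leap down to Cb4.
Step in, leap out, on a weak beat — an escape tone.

Escape tone.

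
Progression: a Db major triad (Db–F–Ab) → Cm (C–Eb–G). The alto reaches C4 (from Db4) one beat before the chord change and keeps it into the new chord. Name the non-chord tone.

The harmony at that moment is Db major triad (Db, F, Ab); C4 is not a chord tone.
It is approached by step down from Db4 and then sustained as the same pitch into the next harmony.
Arriving early and becoming a chord tone when the harmony changes — an anticipation.

C4 is an anticipation.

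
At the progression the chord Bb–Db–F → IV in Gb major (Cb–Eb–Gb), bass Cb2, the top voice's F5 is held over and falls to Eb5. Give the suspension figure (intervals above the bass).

At the second chord the bass is Cb2. The suspended F5 lies a fourth above the bass; after resolving down by step to Eb5, the interval above the bass becomes a third.
Suspension figures are named by those two intervals: 4–3.

4–3 suspension.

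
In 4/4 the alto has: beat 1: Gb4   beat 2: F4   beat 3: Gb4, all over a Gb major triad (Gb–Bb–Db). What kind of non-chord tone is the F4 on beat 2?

Lower neighbor tone.

The harmony at that moment is Gb major triad (Gb, Bb, Db); F4 is not a chord tone.
It is approached by step down from Gb4 and left by step up to Gb4.
Step away and step back to the same note — a neighbor tone (lower neighbor).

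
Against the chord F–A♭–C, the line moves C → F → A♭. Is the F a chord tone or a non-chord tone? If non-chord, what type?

F minor triad contains F, A♭, C; F is the root, so it is a chord tone.

Chord tone (the root of F minor triad).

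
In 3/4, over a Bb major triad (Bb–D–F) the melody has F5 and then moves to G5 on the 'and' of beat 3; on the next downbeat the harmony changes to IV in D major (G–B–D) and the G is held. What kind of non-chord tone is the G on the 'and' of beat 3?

The harmony at that moment is Bb major triad (Bb, D, F); G5 is not a chord tone.
It is approached by step up from F5 and then sustained as the same pitch into the next harmony.
Arriving early and becoming a chord tone when the harmony changes — an anticipation.

Anticipation.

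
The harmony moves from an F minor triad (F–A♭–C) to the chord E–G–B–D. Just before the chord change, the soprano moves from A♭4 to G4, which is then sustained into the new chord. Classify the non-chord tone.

The harmony at that moment is F minor triad (F, A♭, C); G4 is not a chord tone.
It is approached by step down from A♭4 and then sustained as the same pitch into the next harmony.
Arriving early and becoming a chord tone when the harmony changes — an anticipation.

G4 is an anticipation.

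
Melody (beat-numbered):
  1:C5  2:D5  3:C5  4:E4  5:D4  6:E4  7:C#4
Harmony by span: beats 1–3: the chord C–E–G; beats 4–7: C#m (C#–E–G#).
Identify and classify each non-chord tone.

The harmony at that moment is C major triad (C, E, G); D5 is not a chord tone.
It is approached by step up from C5 and left by step down to C5.
Step away and step back to the same note — a neighbor tone (upper neighbor).
The harmony at that moment is C# minor triad (C#, E, G#); D4 is not a chord tone.
It is approached by step down from E4 and left by step up to E4.
Step away and step back to the same note — a neighbor tone (lower neighbor).

D5 (beat 2) — neighbor tone; D4 (beat 5) — neighbor tone.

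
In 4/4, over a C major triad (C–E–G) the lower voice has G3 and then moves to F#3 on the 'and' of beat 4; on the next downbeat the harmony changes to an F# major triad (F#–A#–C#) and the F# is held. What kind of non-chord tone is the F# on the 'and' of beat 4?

Anticipation.

The harmony at that moment is C major triad (C, E, G); F#3 is not a chord tone.
It is approached by step down from G3 and then sustained as the same pitch into the next harmony.
Arriving early and becoming a chord tone when the harmony changes — an anticipation.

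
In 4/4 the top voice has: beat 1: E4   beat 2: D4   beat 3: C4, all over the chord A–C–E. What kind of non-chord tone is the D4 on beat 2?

The harmony at that moment is A minor triad (A, C, E); D4 is not a chord tone.
It is approached by step down from E4 and left by step down to C4.
Step in, step out in the same direction — a passing tone.

Passing tone.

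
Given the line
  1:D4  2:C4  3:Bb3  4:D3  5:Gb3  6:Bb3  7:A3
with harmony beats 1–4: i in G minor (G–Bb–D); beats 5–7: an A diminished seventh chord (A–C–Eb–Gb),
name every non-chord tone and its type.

C4 (beat 2) — passing tone; Bb3 (beat 6) — appoggiatura.

The harmony at that moment is G minor triad (G, Bb, D); C4 is not a chord tone.
It is approached by step down from D4 and left by step down to Bb3.
Step in, step out in the same direction — a passing tone.
The harmony at that moment is A diminished seventh chord (A, C, Eb, Gb); Bb3 is not a chord tone.
It is approached by leap up from Gb3 and left by step down to A3.
Leap in, step out — an appoggiatura.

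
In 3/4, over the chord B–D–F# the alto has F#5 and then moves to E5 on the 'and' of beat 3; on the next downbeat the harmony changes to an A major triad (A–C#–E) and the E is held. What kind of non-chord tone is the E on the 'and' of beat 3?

The harmony at that moment is B minor triad (B, D, F#); E5 is not a chord tone.
It is approached by step down from F#5 and then sustained as the same pitch into the next harmony.
Arriving early and becoming a chord tone when the harmony changes — an anticipation.

Anticipation.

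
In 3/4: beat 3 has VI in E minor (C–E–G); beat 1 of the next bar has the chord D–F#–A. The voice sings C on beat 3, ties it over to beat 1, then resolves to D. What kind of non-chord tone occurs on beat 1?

Retardation.

The harmony at that moment is D major triad (D, F#, A); C is not a chord tone.
It is held over (the same pitch as the preceding C) and left by step up to D.
Held over from the previous chord and resolving up by step — a retardation.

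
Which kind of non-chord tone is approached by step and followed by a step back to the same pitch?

Approach: by step. Departure: by step in the opposite direction, back to the starting pitch.
Stepwise on both sides but reversing to return to the same chord tone — a neighbor tone. (Had it continued onward in the same direction it would be a passing tone instead.)

Neighbor tone.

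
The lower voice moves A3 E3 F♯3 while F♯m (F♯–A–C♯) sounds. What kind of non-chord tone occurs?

E3 is an appoggiatura.

The harmony at that moment is F♯ minor triad (F♯, A, C♯); E3 is not a chord tone.
It is approached by leap down from A3 and left by step up to F♯3.
Leap in, step out — an appoggiatura.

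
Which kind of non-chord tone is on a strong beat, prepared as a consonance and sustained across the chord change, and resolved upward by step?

Retardation.

Approach: by preparation — the pitch is first a chord tone, then held (tied or repeated) while the harmony changes under it. Departure: up by step. Metric position: strong.
A prepared dissonance that resolves upward by step — a retardation. (The same figure resolving downward would be a suspension.)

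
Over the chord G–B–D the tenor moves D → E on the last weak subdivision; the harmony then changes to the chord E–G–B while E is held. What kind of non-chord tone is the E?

E is an anticipation.

The harmony at that moment is G major triad (G, B, D); E is not a chord tone.
It is approached by step up from D and then sustained as the same pitch into the next harmony.
Arriving early and becoming a chord tone when the harmony changes — an anticipation.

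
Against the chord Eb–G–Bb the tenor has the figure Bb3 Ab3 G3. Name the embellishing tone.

Ab3 is a passing tone.

The harmony at that moment is Eb major triad (Eb, G, Bb); Ab3 is not a chord tone.
It is approached by step down from Bb3 and left by step down to G3.
Step in, step out in the same direction — a passing tone.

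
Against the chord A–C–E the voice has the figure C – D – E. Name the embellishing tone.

D is a passing tone.

The harmony at that moment is A minor triad (A, C, E); D is not a chord tone.
It is approached by step up from C and left by step up to E.
Step in, step out in the same direction — a passing tone.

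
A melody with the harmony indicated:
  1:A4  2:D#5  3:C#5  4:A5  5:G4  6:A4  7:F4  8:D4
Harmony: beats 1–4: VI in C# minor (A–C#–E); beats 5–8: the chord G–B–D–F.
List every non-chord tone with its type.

The harmony at that moment is A major triad (A, C#, E); D#5 is not a chord tone.
It is approached by leap up from A4 and left by step down to C#5.
Leap in, step out — an appoggiatura.
The harmony at that moment is G dominant seventh chord (G, B, D, F); A4 is not a chord tone.
It is approached by step up from G4 and left by leap down to F4.
Step in, leap out — an escape tone.

D#5 (beat 2) — appoggiatura; A4 (beat 6) — escape tone.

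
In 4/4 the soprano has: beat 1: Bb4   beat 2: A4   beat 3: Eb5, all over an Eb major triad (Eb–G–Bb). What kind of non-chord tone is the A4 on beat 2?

Escape tone.

The harmony at that moment is Eb major triad (Eb, G, Bb); A4 is not a chord tone.
It is approached by step down from Bb4 and left by leap up to Eb5.
Step in, leap out, on a weak beat — an escape tone.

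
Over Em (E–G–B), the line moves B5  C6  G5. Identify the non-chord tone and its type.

C6 is an escape tone.

The harmony at that moment is E minor triad (E, G, B); C6 is not a chord tone.
It is approached by step up from B5 and left by leap down to G5.
Step in, leap out — an escape tone.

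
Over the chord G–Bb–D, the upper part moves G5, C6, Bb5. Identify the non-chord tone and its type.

The harmony at that moment is G minor triad (G, Bb, D); C6 is not a chord tone.
It is approached by leap up from G5 and left by step down to Bb5.
Leap in, step out — an appoggiatura.

C6 is an appoggiatura.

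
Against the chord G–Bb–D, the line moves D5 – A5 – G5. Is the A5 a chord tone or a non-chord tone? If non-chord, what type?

The harmony at that moment is G minor triad (G, Bb, D); A5 is not a chord tone.
It is approached by leap up from D5 and left by step down to G5.
Leap in, step out — an appoggiatura.

Non-chord tone — an appoggiatura.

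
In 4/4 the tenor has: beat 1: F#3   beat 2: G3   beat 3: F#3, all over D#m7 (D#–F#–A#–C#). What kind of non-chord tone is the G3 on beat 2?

Upper neighbor tone.

The harmony at that moment is D# minor seventh chord (D#, F#, A#, C#); G3 is not a chord tone.
It is approached by step up from F#3 and left by step down to F#3.
Step away and step back to the same note — a neighbor tone (upper neighbor).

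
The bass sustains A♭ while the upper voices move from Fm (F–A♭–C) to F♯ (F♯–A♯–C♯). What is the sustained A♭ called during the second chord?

The harmony at that moment is F♯ major triad (F♯, A♯, C♯); A♭ is not a chord tone.
It is held over (the same pitch as the preceding A♭) and then sustained as the same pitch into the next harmony.
Sustained through a change of harmony — a pedal tone.

Pedal tone (pedal point).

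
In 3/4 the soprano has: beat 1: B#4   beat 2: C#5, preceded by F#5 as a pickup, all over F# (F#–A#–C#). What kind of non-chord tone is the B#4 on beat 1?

Appoggiatura.

The harmony at that moment is F# major triad (F#, A#, C#); B#4 is not a chord tone.
It is approached by leap down from F#5 and left by step up to C#5.
Leap in, step out, metrically accented — an appoggiatura.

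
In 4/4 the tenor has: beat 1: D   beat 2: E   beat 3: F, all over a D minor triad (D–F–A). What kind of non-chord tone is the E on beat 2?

The harmony at that moment is D minor triad (D, F, A); E is not a chord tone.
It is approached by step up from D and left by step up to F.
Step in, step out in the same direction — a passing tone.

Passing tone.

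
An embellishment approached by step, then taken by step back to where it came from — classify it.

Approach: by step. Departure: by step in the opposite direction, back to the starting pitch.
Stepwise on both sides but reversing to return to the same chord tone — a neighbor tone. (Had it continued onward in the same direction it would be a passing tone instead.)

Neighbor tone.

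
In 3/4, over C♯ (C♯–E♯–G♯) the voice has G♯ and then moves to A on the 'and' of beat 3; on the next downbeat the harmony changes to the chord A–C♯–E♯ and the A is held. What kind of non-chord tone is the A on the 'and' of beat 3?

Anticipation.

The harmony at that moment is C♯ major triad (C♯, E♯, G♯); A is not a chord tone.
It is approached by step up from G♯ and then sustained as the same pitch into the next harmony.
Arriving early and becoming a chord tone when the harmony changes — an anticipation.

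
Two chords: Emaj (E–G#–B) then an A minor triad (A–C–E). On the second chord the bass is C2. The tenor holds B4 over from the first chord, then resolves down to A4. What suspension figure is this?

At the second chord the bass is C2. The suspended B4 lies a seventh above the bass; after resolving down by step to A4, the interval above the bass becomes a sixth.
Suspension figures are named by those two intervals: 7–6.

7–6 suspension.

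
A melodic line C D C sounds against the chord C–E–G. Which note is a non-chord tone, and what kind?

The harmony at that moment is C major triad (C, E, G); D is not a chord tone.
It is approached by step up from C and left by step down to C.
Step away and step back to the same note — a neighbor tone (upper neighbor).

D is a neighbor tone.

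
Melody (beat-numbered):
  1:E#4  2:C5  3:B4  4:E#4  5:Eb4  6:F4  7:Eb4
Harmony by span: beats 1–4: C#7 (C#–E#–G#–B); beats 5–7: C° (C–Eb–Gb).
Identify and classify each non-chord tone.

The harmony at that moment is C# dominant seventh chord (C#, E#, G#, B); C5 is not a chord tone.
It is approached by leap up from E#4 and left by step down to B4.
Leap in, step out — an appoggiatura.
The harmony at that moment is C diminished triad (C, Eb, Gb); F4 is not a chord tone.
It is approached by step up from Eb4 and left by step down to Eb4.
Step away and step back to the same note — a neighbor tone (upper neighbor).

C5 (beat 2) — appoggiatura; F4 (beat 6) — neighbor tone.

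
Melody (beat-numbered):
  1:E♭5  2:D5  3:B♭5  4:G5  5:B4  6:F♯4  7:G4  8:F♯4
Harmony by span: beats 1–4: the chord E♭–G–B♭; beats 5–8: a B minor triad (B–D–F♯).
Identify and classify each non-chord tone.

The harmony at that moment is E♭ major triad (E♭, G, B♭); D5 is not a chord tone.
It is approached by step down from E♭5 and left by leap up to B♭5.
Step in, leap out — an escape tone.
The harmony at that moment is B minor triad (B, D, F♯); G4 is not a chord tone.
It is approached by step up from F♯4 and left by step down to F♯4.
Step away and step back to the same note — a neighbor tone (upper neighbor).

D5 (beat 2) — escape tone; G4 (beat 7) — neighbor tone.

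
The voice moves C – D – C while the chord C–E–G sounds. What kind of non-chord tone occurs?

The harmony at that moment is C major triad (C, E, G); D is not a chord tone.
It is approached by step up from C and left by step down to C.
Step away and step back to the same note — a neighbor tone (upper neighbor).

D is a neighbor tone.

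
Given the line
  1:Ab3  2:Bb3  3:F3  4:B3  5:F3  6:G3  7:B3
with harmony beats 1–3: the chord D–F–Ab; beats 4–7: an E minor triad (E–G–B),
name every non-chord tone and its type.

The harmony at that moment is D diminished triad (D, F, Ab); Bb3 is not a chord tone.
It is approached by step up from Ab3 and left by leap down to F3.
Step in, leap out — an escape tone.
The harmony at that moment is E minor triad (E, G, B); F3 is not a chord tone.
It is approached by leap down from B3 and left by step up to G3.
Leap in, step out — an appoggiatura.

Bb3 (beat 2) — escape tone; F3 (beat 5) — appoggiatura.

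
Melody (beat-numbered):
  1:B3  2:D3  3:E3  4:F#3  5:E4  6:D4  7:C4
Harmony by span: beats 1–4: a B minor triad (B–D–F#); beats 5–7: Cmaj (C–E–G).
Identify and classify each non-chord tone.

The harmony at that moment is B minor triad (B, D, F#); E3 is not a chord tone.
It is approached by step up from D3 and left by step up to F#3.
Step in, step out in the same direction — a passing tone.
The harmony at that moment is C major triad (C, E, G); D4 is not a chord tone.
It is approached by step down from E4 and left by step down to C4.
Step in, step out in the same direction — a passing tone.

E3 (beat 3) — passing tone; D4 (beat 6) — passing tone.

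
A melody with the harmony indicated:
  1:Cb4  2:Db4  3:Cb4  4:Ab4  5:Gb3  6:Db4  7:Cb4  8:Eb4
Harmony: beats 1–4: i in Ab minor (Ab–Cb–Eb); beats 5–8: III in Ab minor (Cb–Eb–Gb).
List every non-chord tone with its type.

Db4 (beat 2) — neighbor tone; Db4 (beat 6) — appoggiatura.

The harmony at that moment is Ab minor triad (Ab, Cb, Eb); Db4 is not a chord tone.
It is approached by step up from Cb4 and left by step down to Cb4.
Step away and step back to the same note — a neighbor tone (upper neighbor).
The harmony at that moment is Cb major triad (Cb, Eb, Gb); Db4 is not a chord tone.
It is approached by leap up from Gb3 and left by step down to Cb4.
Leap in, step out — an appoggiatura.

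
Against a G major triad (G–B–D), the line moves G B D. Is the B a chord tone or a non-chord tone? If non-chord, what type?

G major triad contains G, B, D; B is the third, so it is a chord tone.

Chord tone (the third of G major triad).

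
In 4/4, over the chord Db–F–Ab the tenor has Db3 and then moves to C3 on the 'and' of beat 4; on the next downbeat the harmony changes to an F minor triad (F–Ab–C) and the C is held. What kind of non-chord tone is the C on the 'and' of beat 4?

Anticipation.

The harmony at that moment is Db major triad (Db, F, Ab); C3 is not a chord tone.
It is approached by step down from Db3 and then sustained as the same pitch into the next harmony.
Arriving early and becoming a chord tone when the harmony changes — an anticipation.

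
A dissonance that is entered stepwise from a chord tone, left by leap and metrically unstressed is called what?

Escape tone.

Approach: by step. Departure: by leap. Metric position: weak.
Step in, leap out, from a weak position — an escape tone (échappée). (It is the mirror image of the appoggiatura, which leaps in and steps out on a strong beat.)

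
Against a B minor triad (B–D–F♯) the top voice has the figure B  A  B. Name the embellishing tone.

The harmony at that moment is B minor triad (B, D, F♯); A is not a chord tone.
It is approached by step down from B and left by step up to B.
Step away and step back to the same note — a neighbor tone (lower neighbor).

A is a neighbor tone.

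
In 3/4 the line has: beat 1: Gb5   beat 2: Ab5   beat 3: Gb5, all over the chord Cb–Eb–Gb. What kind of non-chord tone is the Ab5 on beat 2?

Upper neighbor tone.

The harmony at that moment is Cb major triad (Cb, Eb, Gb); Ab5 is not a chord tone.
It is approached by step up from Gb5 and left by step down to Gb5.
Step away and step back to the same note — a neighbor tone (upper neighbor).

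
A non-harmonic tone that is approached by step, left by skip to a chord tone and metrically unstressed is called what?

Approach: by step. Departure: by leap. Metric position: weak.
Step in, leap out, from a weak position — an escape tone (échappée). (It is the mirror image of the appoggiatura, which leaps in and steps out on a strong beat.)

Escape tone.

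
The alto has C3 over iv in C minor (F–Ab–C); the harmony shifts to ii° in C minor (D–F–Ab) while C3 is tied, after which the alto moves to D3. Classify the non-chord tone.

C3 is a retardation.

The harmony at that moment is D diminished triad (D, F, Ab); C3 is not a chord tone.
It is held over (the same pitch as the preceding C3) and left by step up to D3.
Held over from the previous chord and resolving up by step — a retardation.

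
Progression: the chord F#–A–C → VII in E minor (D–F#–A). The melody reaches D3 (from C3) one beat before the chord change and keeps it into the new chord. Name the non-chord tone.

D3 is an anticipation.

The harmony at that moment is F# diminished triad (F#, A, C); D3 is not a chord tone.
It is approached by step up from C3 and then sustained as the same pitch into the next harmony.
Arriving early and becoming a chord tone when the harmony changes — an anticipation.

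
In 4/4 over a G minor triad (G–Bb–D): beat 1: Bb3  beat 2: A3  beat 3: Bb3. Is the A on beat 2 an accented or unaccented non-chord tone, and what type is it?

The harmony at that moment is G minor triad (G, Bb, D); A3 is not a chord tone.
It is approached by step down from Bb3 and left by step up to Bb3.
Step away and step back to the same note — a neighbor tone (lower neighbor).
It falls on a weak beat, so it is unaccented.

Unaccented neighbor tone.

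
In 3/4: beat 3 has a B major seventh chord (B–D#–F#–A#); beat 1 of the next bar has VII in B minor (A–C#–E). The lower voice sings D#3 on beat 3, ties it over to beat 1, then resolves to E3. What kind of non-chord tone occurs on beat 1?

The harmony at that moment is A major triad (A, C#, E); D#3 is not a chord tone.
It is held over (the same pitch as the preceding D#3) and left by step up to E3.
Held over from the previous chord and resolving up by step — a retardation.

Retardation.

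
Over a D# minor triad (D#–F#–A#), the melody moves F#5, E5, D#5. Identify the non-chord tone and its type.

The harmony at that moment is D# minor triad (D#, F#, A#); E5 is not a chord tone.
It is approached by step down from F#5 and left by step down to D#5.
Step in, step out in the same direction — a passing tone.

E5 is a passing tone.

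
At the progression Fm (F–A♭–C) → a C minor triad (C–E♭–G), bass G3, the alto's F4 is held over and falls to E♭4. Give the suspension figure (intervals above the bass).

At the second chord the bass is G3. The suspended F4 lies a seventh above the bass; after resolving down by step to E♭4, the interval above the bass becomes a sixth.
Suspension figures are named by those two intervals: 7–6.

7–6 suspension.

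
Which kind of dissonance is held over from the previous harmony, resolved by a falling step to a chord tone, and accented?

Suspension.

Approach: by preparation — the pitch is first a chord tone, then held (tied or repeated) while the harmony changes under it. Departure: down by step. Metric position: strong.
A prepared dissonance that resolves downward by step — a suspension. (The same figure resolving upward would be a retardation.)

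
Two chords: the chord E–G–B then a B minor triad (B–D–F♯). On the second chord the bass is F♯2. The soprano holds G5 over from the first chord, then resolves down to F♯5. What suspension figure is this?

At the second chord the bass is F♯2. The suspended G5 lies a ninth above the bass; after resolving down by step to F♯5, the interval above the bass becomes an octave.
Suspension figures are named by those two intervals: 9–8.

9–8 suspension.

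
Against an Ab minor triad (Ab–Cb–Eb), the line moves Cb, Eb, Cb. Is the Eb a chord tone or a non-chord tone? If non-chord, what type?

Chord tone (the fifth of Ab minor triad).

Ab minor triad contains Ab, Cb, Eb; Eb is the fifth, so it is a chord tone.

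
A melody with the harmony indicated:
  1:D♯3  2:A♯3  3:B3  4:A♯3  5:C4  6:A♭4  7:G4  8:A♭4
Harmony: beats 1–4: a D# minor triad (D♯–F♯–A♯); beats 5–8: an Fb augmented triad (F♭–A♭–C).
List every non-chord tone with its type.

B3 (beat 3) — neighbor tone; G4 (beat 7) — neighbor tone.

The harmony at that moment is D♯ minor triad (D♯, F♯, A♯); B3 is not a chord tone.
It is approached by step up from A♯3 and left by step down to A♯3.
Step away and step back to the same note — a neighbor tone (upper neighbor).
The harmony at that moment is F♭ augmented triad (F♭, A♭, C); G4 is not a chord tone.
It is approached by step down from A♭4 and left by step up to A♭4.
Step away and step back to the same note — a neighbor tone (lower neighbor).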